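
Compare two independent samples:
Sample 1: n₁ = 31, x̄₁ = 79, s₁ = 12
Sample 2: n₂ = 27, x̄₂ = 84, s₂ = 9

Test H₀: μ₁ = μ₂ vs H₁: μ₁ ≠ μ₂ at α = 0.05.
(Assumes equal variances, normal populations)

Pooled variance: s²_p = [30×12² + 26×9²]/(56) = 114.7500
s_p = 10.7121
SE = s_p×√(1/n₁ + 1/n₂) = 10.7121×√(1/31 + 1/27) = 2.8198
t = (x̄₁ - x̄₂)/SE = (79 - 84)/2.8198 = -1.7732
df = 56, t-critical = ±2.003
Decision: fail to reject H₀

Answer: t = -1.7732, fail to reject H₀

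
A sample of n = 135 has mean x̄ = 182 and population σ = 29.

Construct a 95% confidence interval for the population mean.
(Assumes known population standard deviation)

Answer: (177.1080, 186.8920)

Derivation:
Confidence level: 95%, α = 0.05
z_0.025 = 1.960
SE = σ/√n = 29/√135 = 2.4959
Margin of error = 1.960 × 2.4959 = 4.8920
CI: x̄ ± margin = 182 ± 4.8920
CI: (177.1080, 186.8920)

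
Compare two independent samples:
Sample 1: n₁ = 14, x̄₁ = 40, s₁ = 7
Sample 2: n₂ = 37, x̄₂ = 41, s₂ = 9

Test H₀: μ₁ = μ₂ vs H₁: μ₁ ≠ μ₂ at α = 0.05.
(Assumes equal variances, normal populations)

Answer: t = -0.3743, fail to reject H₀

Derivation:
Pooled variance: s²_p = [13×7² + 36×9²]/(49) = 72.5102
s_p = 8.5153
SE = s_p×√(1/n₁ + 1/n₂) = 8.5153×√(1/14 + 1/37) = 2.6719
t = (x̄₁ - x̄₂)/SE = (40 - 41)/2.6719 = -0.3743
df = 49, t-critical = ±2.010
Decision: fail to reject H₀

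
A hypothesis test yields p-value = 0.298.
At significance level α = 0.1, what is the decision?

Compare p-value to α:
0.298 ≥ 0.1
Decision: fail to reject H₀

Answer: fail to reject H₀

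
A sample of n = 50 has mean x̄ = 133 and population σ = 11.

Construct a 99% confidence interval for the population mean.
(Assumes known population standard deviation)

Answer: (128.9928, 137.0072)

Derivation:
Confidence level: 99%, α = 0.01
z_0.005 = 2.576
SE = σ/√n = 11/√50 = 1.5556
Margin of error = 2.576 × 1.5556 = 4.0072
CI: x̄ ± margin = 133 ± 4.0072
CI: (128.9928, 137.0072)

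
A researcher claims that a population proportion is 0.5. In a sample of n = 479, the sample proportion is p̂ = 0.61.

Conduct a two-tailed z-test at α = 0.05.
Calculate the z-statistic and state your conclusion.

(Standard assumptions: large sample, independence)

H₀: p = 0.5, H₁: p ≠ 0.5
Standard error: SE = √(p₀(1-p₀)/n) = √(0.5×0.5/479) = 0.022846
z-statistic: z = (p̂ - p₀)/SE = (0.61 - 0.5)/0.022846 = 4.8148
Critical value: z_0.025 = ±1.960
p-value < 0.0001
Decision: reject H₀ at α = 0.05

Answer: z = 4.8148, reject H₀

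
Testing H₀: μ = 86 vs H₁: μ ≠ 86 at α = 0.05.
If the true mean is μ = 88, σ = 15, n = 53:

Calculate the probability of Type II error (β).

SE = σ/√n = 15/√53 = 2.0604
Critical values: μ₀ ± z_0.025×SE = 86 ± 1.960×2.0604
Acceptance region: (81.9616, 90.0384)
Under H₁ (μ = 88): z_high = (90.0384 - 88)/2.0604 = 0.9893, z_low = (81.9616 - 88)/2.0604 = -2.9307
β = P(not reject | H₁) = Φ(0.9893) - Φ(-2.9307) ≈ 0.8371

Answer: β ≈ 0.8371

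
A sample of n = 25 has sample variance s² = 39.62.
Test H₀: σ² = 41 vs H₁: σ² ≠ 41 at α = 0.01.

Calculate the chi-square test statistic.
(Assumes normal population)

df = n - 1 = 24
χ² = (n-1)s²/σ₀² = 24×39.62/41 = 23.1922
Critical values: χ²_{0.995,24} = 9.886, χ²_{0.005,24} = 45.559
Rejection region: χ² < 9.886 or χ² > 45.559
Decision: fail to reject H₀

Answer: χ² = 23.1922, fail to reject H₀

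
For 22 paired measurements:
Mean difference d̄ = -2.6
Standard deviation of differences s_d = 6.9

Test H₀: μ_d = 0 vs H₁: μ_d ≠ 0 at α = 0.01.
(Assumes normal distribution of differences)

df = n - 1 = 21
SE = s_d/√n = 6.9/√22 = 1.4711
t = d̄/SE = -2.6/1.4711 = -1.7674
Critical value: t_{0.005,21} = ±2.831
p-value ≈ 0.0917
Decision: fail to reject H₀

Answer: t = -1.7674, fail to reject H₀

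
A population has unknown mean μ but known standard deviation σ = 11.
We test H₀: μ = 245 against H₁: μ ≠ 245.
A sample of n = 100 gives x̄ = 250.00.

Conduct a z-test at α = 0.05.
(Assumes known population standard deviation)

Standard error: SE = σ/√n = 11/√100 = 1.1000
z-statistic: z = (x̄ - μ₀)/SE = (250.00 - 245)/1.1000 = 4.5455
Critical value: ±1.960
p-value < 0.0001
Decision: reject H₀

Answer: z = 4.5455, reject H₀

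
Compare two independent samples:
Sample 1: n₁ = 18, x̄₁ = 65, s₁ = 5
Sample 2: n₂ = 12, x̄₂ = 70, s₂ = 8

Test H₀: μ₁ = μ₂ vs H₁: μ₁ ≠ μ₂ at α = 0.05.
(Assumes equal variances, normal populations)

Pooled variance: s²_p = [17×5² + 11×8²]/(28) = 40.3214
s_p = 6.3499
SE = s_p×√(1/n₁ + 1/n₂) = 6.3499×√(1/18 + 1/12) = 2.3665
t = (x̄₁ - x̄₂)/SE = (65 - 70)/2.3665 = -2.1128
df = 28, t-critical = ±2.048
Decision: reject H₀

Answer: t = -2.1128, reject H₀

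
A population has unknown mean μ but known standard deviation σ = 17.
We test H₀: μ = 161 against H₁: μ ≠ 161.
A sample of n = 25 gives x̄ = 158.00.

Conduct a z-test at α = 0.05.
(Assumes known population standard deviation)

Standard error: SE = σ/√n = 17/√25 = 3.4000
z-statistic: z = (x̄ - μ₀)/SE = (158.00 - 161)/3.4000 = -0.8824
Critical value: ±1.960
p-value = 0.3776
Decision: fail to reject H₀

Answer: z = -0.8824, fail to reject H₀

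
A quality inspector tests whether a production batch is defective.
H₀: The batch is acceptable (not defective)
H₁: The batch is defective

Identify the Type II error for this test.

Answer: Shipping a defective batch to customers

Derivation:
Type I error: rejecting H₀ when it is actually true (false positive).
Type II error: failing to reject H₀ when H₁ is actually true (false negative).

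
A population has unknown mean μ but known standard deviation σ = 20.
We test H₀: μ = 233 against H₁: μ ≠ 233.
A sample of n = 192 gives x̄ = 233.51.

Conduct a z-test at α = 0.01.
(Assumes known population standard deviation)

Answer: z = 0.3533, fail to reject H₀

Derivation:
Standard error: SE = σ/√n = 20/√192 = 1.4434
z-statistic: z = (x̄ - μ₀)/SE = (233.51 - 233)/1.4434 = 0.3533
Critical value: ±2.576
p-value = 0.7239
Decision: fail to reject H₀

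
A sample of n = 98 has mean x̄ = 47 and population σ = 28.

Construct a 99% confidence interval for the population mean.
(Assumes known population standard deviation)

Confidence level: 99%, α = 0.01
z_0.005 = 2.576
SE = σ/√n = 28/√98 = 2.8284
Margin of error = 2.576 × 2.8284 = 7.2860
CI: x̄ ± margin = 47 ± 7.2860
CI: (39.7140, 54.2860)

Answer: (39.7140, 54.2860)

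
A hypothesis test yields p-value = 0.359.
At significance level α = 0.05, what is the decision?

Answer: fail to reject H₀

Derivation:
Compare p-value to α:
0.359 ≥ 0.05
Decision: fail to reject H₀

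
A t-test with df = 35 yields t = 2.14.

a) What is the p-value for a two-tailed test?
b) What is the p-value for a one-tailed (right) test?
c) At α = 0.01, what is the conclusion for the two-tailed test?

Using t-distribution with df = 35:
a) Two-tailed: p = 2×P(T > 2.14) = 0.0394
b) One-tailed: p = P(T > 2.14) = 0.0197
c) 0.0394 ≥ 0.01, fail to reject H₀

Answer: a) 0.0394, b) 0.0197, c) fail to reject H₀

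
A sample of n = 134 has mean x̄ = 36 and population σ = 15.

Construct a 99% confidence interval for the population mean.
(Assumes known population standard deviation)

Confidence level: 99%, α = 0.01
z_0.005 = 2.576
SE = σ/√n = 15/√134 = 1.2958
Margin of error = 2.576 × 1.2958 = 3.3380
CI: x̄ ± margin = 36 ± 3.3380
CI: (32.6620, 39.3380)

Answer: (32.6620, 39.3380)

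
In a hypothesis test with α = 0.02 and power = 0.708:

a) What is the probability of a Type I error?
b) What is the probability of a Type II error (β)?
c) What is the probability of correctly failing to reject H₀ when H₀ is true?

a) Type I error probability = α = 0.02
b) Power = P(reject H₀ | H₁ true) = 1 - β = 0.708, so Type II error probability = β = 1 - Power = 0.292
c) P(fail to reject H₀ | H₀ true) = 1 - α = 0.98

Answer: a) 0.02, b) 0.292, c) 0.98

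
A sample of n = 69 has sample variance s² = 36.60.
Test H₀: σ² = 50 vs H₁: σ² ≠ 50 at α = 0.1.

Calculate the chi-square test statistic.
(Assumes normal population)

Answer: χ² = 49.7760, reject H₀

Derivation:
df = n - 1 = 68
χ² = (n-1)s²/σ₀² = 68×36.60/50 = 49.7760
Critical values: χ²_{0.95,68} = 50.020, χ²_{0.05,68} = 88.250
Rejection region: χ² < 50.020 or χ² > 88.250
Decision: reject H₀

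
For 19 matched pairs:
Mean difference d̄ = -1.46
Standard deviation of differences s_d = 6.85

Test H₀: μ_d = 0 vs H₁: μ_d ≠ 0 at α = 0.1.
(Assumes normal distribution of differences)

df = n - 1 = 18
SE = s_d/√n = 6.85/√19 = 1.5715
t = d̄/SE = -1.46/1.5715 = -0.9290
Critical value: t_{0.05,18} = ±1.734
p-value ≈ 0.3652
Decision: fail to reject H₀

Answer: t = -0.9290, fail to reject H₀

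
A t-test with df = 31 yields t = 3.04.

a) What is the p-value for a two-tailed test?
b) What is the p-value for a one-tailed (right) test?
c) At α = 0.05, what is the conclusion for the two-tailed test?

Using t-distribution with df = 31:
a) Two-tailed: p = 2×P(T > 3.04) = 0.0048
b) One-tailed: p = P(T > 3.04) = 0.0024
c) 0.0048 < 0.05, reject H₀

Answer: a) 0.0048, b) 0.0024, c) reject H₀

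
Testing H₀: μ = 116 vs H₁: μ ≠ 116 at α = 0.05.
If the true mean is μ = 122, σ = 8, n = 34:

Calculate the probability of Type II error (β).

SE = σ/√n = 8/√34 = 1.3720
Critical values: μ₀ ± z_0.025×SE = 116 ± 1.960×1.3720
Acceptance region: (113.3109, 118.6891)
Under H₁ (μ = 122): z_high = (118.6891 - 122)/1.3720 = -2.4132, z_low = (113.3109 - 122)/1.3720 = -6.3332
β = P(not reject | H₁) = Φ(-2.4132) - Φ(-6.3332) ≈ 0.0079

Answer: β ≈ 0.0079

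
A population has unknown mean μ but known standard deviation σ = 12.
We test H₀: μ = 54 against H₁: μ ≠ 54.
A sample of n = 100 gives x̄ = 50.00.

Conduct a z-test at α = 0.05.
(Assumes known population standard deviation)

Standard error: SE = σ/√n = 12/√100 = 1.2000
z-statistic: z = (x̄ - μ₀)/SE = (50.00 - 54)/1.2000 = -3.3333
Critical value: ±1.960
p-value = 0.0009
Decision: reject H₀

Answer: z = -3.3333, reject H₀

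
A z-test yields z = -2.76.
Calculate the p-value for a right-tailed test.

Answer: p-value ≈ 0.9971

Derivation:
For z = -2.76:
p = P(Z > -2.76) = 1 - Φ(-2.76) = 0.9971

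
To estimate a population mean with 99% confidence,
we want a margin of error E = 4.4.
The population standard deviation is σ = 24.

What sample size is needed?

Answer: n = 198

Derivation:
z_0.005 = 2.576
n = (z×σ/E)² = (2.576×24/4.4)²
n = 197.4280
Round up: n = 198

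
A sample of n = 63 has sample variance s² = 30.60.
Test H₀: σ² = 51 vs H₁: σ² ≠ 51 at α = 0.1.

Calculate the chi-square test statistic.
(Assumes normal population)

Answer: χ² = 37.2000, reject H₀

Derivation:
df = n - 1 = 62
χ² = (n-1)s²/σ₀² = 62×30.60/51 = 37.2000
Critical values: χ²_{0.95,62} = 44.889, χ²_{0.05,62} = 81.381
Rejection region: χ² < 44.889 or χ² > 81.381
Decision: reject H₀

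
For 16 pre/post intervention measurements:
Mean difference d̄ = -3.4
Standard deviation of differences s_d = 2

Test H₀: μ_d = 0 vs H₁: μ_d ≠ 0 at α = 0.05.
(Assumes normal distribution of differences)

df = n - 1 = 15
SE = s_d/√n = 2/√16 = 0.5000
t = d̄/SE = -3.4/0.5000 = -6.8000
Critical value: t_{0.025,15} = ±2.131
p-value < 0.0001
Decision: reject H₀

Answer: t = -6.8000, reject H₀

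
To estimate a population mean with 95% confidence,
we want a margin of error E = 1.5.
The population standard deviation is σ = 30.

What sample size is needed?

z_0.025 = 1.960
n = (z×σ/E)² = (1.960×30/1.5)²
n = 1536.6400
Round up: n = 1537

Answer: n = 1537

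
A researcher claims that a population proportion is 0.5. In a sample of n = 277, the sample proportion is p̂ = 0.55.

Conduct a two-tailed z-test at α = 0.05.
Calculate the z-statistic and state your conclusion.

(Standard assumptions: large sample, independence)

H₀: p = 0.5, H₁: p ≠ 0.5
Standard error: SE = √(p₀(1-p₀)/n) = √(0.5×0.5/277) = 0.030042
z-statistic: z = (p̂ - p₀)/SE = (0.55 - 0.5)/0.030042 = 1.6643
Critical value: z_0.025 = ±1.960
p-value = 0.0961
Decision: fail to reject H₀ at α = 0.05

Answer: z = 1.6643, fail to reject H₀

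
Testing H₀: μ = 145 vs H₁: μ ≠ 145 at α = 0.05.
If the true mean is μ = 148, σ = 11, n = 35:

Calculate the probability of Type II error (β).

Answer: β ≈ 0.6353

Derivation:
SE = σ/√n = 11/√35 = 1.8593
Critical values: μ₀ ± z_0.025×SE = 145 ± 1.960×1.8593
Acceptance region: (141.3558, 148.6442)
Under H₁ (μ = 148): z_high = (148.6442 - 148)/1.8593 = 0.3465, z_low = (141.3558 - 148)/1.8593 = -3.5735
β = P(not reject | H₁) = Φ(0.3465) - Φ(-3.5735) ≈ 0.6353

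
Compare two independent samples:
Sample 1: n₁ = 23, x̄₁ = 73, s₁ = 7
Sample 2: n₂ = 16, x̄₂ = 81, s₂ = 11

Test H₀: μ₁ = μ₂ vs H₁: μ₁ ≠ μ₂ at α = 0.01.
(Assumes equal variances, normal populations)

Pooled variance: s²_p = [22×7² + 15×11²]/(37) = 78.1892
s_p = 8.8425
SE = s_p×√(1/n₁ + 1/n₂) = 8.8425×√(1/23 + 1/16) = 2.8786
t = (x̄₁ - x̄₂)/SE = (73 - 81)/2.8786 = -2.7791
df = 37, t-critical = ±2.715
Decision: reject H₀

Answer: t = -2.7791, reject H₀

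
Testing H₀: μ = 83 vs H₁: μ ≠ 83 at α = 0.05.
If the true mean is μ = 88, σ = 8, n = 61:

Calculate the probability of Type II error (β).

Answer: β ≈ 0.0017

Derivation:
SE = σ/√n = 8/√61 = 1.0243
Critical values: μ₀ ± z_0.025×SE = 83 ± 1.960×1.0243
Acceptance region: (80.9924, 85.0076)
Under H₁ (μ = 88): z_high = (85.0076 - 88)/1.0243 = -2.9214, z_low = (80.9924 - 88)/1.0243 = -6.8414
β = P(not reject | H₁) = Φ(-2.9214) - Φ(-6.8414) ≈ 0.0017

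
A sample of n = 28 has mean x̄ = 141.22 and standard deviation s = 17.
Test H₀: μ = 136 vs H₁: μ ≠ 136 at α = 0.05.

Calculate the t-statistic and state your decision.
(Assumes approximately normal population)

Answer: t = 1.6248, fail to reject H₀

Derivation:
df = n - 1 = 27
SE = s/√n = 17/√28 = 3.2127
t = (x̄ - μ₀)/SE = (141.22 - 136)/3.2127 = 1.6248
Critical value: t_{0.025,27} = ±2.052
p-value ≈ 0.1158
Decision: fail to reject H₀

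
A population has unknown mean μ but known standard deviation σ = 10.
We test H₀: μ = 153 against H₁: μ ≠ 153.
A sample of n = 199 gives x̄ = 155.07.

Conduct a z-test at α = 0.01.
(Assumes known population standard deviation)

Standard error: SE = σ/√n = 10/√199 = 0.7089
z-statistic: z = (x̄ - μ₀)/SE = (155.07 - 153)/0.7089 = 2.9200
Critical value: ±2.576
p-value = 0.0035
Decision: reject H₀

Answer: z = 2.9200, reject H₀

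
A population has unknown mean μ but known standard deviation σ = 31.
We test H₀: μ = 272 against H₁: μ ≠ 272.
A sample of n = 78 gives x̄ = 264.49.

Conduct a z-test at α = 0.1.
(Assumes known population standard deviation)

Standard error: SE = σ/√n = 31/√78 = 3.5101
z-statistic: z = (x̄ - μ₀)/SE = (264.49 - 272)/3.5101 = -2.1395
Critical value: ±1.645
p-value = 0.0324
Decision: reject H₀

Answer: z = -2.1395, reject H₀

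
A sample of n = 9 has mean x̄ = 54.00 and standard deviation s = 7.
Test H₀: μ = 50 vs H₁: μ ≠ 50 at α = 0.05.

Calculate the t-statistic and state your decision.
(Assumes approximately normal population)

Answer: t = 1.7143, fail to reject H₀

Derivation:
df = n - 1 = 8
SE = s/√n = 7/√9 = 2.3333
t = (x̄ - μ₀)/SE = (54.00 - 50)/2.3333 = 1.7143
Critical value: t_{0.025,8} = ±2.306
p-value ≈ 0.1248
Decision: fail to reject H₀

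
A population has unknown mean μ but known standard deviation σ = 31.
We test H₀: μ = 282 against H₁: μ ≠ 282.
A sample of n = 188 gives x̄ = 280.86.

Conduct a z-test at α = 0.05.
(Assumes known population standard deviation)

Standard error: SE = σ/√n = 31/√188 = 2.2609
z-statistic: z = (x̄ - μ₀)/SE = (280.86 - 282)/2.2609 = -0.5042
Critical value: ±1.960
p-value = 0.6141
Decision: fail to reject H₀

Answer: z = -0.5042, fail to reject H₀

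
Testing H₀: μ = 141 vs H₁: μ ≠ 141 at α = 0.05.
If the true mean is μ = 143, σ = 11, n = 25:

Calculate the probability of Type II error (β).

Answer: β ≈ 0.8513

Derivation:
SE = σ/√n = 11/√25 = 2.2000
Critical values: μ₀ ± z_0.025×SE = 141 ± 1.960×2.2000
Acceptance region: (136.6880, 145.3120)
Under H₁ (μ = 143): z_high = (145.3120 - 143)/2.2000 = 1.0509, z_low = (136.6880 - 143)/2.2000 = -2.8691
β = P(not reject | H₁) = Φ(1.0509) - Φ(-2.8691) ≈ 0.8513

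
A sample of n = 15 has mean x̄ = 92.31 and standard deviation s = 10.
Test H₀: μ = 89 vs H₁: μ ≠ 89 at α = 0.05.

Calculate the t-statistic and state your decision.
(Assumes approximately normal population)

Answer: t = 1.2820, fail to reject H₀

Derivation:
df = n - 1 = 14
SE = s/√n = 10/√15 = 2.5820
t = (x̄ - μ₀)/SE = (92.31 - 89)/2.5820 = 1.2820
Critical value: t_{0.025,14} = ±2.145
p-value ≈ 0.2207
Decision: fail to reject H₀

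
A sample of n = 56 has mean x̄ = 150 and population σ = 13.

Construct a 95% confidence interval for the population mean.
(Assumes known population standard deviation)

Confidence level: 95%, α = 0.05
z_0.025 = 1.960
SE = σ/√n = 13/√56 = 1.7372
Margin of error = 1.960 × 1.7372 = 3.4049
CI: x̄ ± margin = 150 ± 3.4049
CI: (146.5951, 153.4049)

Answer: (146.5951, 153.4049)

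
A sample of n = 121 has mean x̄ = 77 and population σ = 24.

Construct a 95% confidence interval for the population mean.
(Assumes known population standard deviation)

Confidence level: 95%, α = 0.05
z_0.025 = 1.960
SE = σ/√n = 24/√121 = 2.1818
Margin of error = 1.960 × 2.1818 = 4.2763
CI: x̄ ± margin = 77 ± 4.2763
CI: (72.7237, 81.2763)

Answer: (72.7237, 81.2763)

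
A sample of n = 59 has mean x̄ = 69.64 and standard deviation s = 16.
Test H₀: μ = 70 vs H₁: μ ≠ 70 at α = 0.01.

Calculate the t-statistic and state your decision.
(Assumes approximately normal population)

Answer: t = -0.1728, fail to reject H₀

Derivation:
df = n - 1 = 58
SE = s/√n = 16/√59 = 2.0830
t = (x̄ - μ₀)/SE = (69.64 - 70)/2.0830 = -0.1728
Critical value: t_{0.005,58} = ±2.663
p-value ≈ 0.8634
Decision: fail to reject H₀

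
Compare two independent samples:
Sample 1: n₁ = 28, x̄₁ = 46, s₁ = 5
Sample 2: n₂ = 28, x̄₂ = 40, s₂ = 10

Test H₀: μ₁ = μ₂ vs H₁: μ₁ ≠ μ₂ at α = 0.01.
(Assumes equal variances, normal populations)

Pooled variance: s²_p = [27×5² + 27×10²]/(54) = 62.5000
s_p = 7.9057
SE = s_p×√(1/n₁ + 1/n₂) = 7.9057×√(1/28 + 1/28) = 2.1129
t = (x̄₁ - x̄₂)/SE = (46 - 40)/2.1129 = 2.8397
df = 54, t-critical = ±2.670
Decision: reject H₀

Answer: t = 2.8397, reject H₀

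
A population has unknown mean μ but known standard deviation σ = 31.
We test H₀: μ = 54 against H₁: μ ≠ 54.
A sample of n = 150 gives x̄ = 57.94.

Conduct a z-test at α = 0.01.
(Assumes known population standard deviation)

Answer: z = 1.5566, fail to reject H₀

Derivation:
Standard error: SE = σ/√n = 31/√150 = 2.5311
z-statistic: z = (x̄ - μ₀)/SE = (57.94 - 54)/2.5311 = 1.5566
Critical value: ±2.576
p-value = 0.1196
Decision: fail to reject H₀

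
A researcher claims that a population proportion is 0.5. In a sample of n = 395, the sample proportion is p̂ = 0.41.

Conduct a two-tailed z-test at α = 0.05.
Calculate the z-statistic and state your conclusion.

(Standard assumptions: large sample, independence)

H₀: p = 0.5, H₁: p ≠ 0.5
Standard error: SE = √(p₀(1-p₀)/n) = √(0.5×0.5/395) = 0.025158
z-statistic: z = (p̂ - p₀)/SE = (0.41 - 0.5)/0.025158 = -3.5774
Critical value: z_0.025 = ±1.960
p-value = 0.0003
Decision: reject H₀ at α = 0.05

Answer: z = -3.5774, reject H₀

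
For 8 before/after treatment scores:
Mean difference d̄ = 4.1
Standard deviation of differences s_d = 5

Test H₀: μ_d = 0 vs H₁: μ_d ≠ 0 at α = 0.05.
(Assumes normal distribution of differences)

df = n - 1 = 7
SE = s_d/√n = 5/√8 = 1.7678
t = d̄/SE = 4.1/1.7678 = 2.3193
Critical value: t_{0.025,7} = ±2.365
p-value ≈ 0.0534
Decision: fail to reject H₀

Answer: t = 2.3193, fail to reject H₀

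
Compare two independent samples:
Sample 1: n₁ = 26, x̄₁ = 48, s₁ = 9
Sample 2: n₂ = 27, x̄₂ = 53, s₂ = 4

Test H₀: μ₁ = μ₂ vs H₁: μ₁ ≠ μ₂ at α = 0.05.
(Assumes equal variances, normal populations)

Answer: t = -2.6303, reject H₀

Derivation:
Pooled variance: s²_p = [25×9² + 26×4²]/(51) = 47.8627
s_p = 6.9183
SE = s_p×√(1/n₁ + 1/n₂) = 6.9183×√(1/26 + 1/27) = 1.9009
t = (x̄₁ - x̄₂)/SE = (48 - 53)/1.9009 = -2.6303
df = 51, t-critical = ±2.008
Decision: reject H₀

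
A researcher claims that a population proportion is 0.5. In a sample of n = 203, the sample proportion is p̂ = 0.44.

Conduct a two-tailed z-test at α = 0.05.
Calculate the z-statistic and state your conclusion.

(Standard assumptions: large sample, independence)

Answer: z = -1.7097, fail to reject H₀

Derivation:
H₀: p = 0.5, H₁: p ≠ 0.5
Standard error: SE = √(p₀(1-p₀)/n) = √(0.5×0.5/203) = 0.035093
z-statistic: z = (p̂ - p₀)/SE = (0.44 - 0.5)/0.035093 = -1.7097
Critical value: z_0.025 = ±1.960
p-value = 0.0873
Decision: fail to reject H₀ at α = 0.05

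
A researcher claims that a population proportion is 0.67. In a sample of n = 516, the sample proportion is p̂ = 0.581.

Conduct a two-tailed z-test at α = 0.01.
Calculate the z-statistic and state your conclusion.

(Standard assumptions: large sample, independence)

Answer: z = -4.2995, reject H₀

Derivation:
H₀: p = 0.67, H₁: p ≠ 0.67
Standard error: SE = √(p₀(1-p₀)/n) = √(0.67×0.33/516) = 0.020700
z-statistic: z = (p̂ - p₀)/SE = (0.581 - 0.67)/0.020700 = -4.2995
Critical value: z_0.005 = ±2.576
p-value < 0.0001
Decision: reject H₀ at α = 0.01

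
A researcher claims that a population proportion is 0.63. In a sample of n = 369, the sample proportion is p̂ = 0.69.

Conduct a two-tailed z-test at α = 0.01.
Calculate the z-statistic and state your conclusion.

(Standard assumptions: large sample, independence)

H₀: p = 0.63, H₁: p ≠ 0.63
Standard error: SE = √(p₀(1-p₀)/n) = √(0.63×0.37/369) = 0.025134
z-statistic: z = (p̂ - p₀)/SE = (0.69 - 0.63)/0.025134 = 2.3872
Critical value: z_0.005 = ±2.576
p-value = 0.0170
Decision: fail to reject H₀ at α = 0.01

Answer: z = 2.3872, fail to reject H₀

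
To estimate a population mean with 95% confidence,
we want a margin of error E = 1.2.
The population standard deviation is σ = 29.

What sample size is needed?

Answer: n = 2244

Derivation:
z_0.025 = 1.960
n = (z×σ/E)² = (1.960×29/1.2)²
n = 2243.6011
Round up: n = 2244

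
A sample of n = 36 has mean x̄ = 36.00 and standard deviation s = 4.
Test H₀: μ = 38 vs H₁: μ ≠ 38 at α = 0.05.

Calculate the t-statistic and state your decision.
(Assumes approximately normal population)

Answer: t = -2.9999, reject H₀

Derivation:
df = n - 1 = 35
SE = s/√n = 4/√36 = 0.6667
t = (x̄ - μ₀)/SE = (36.00 - 38)/0.6667 = -2.9999
Critical value: t_{0.025,35} = ±2.030
p-value ≈ 0.0050
Decision: reject H₀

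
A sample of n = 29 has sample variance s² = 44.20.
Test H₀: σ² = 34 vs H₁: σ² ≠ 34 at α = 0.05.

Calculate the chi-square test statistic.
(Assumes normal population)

df = n - 1 = 28
χ² = (n-1)s²/σ₀² = 28×44.20/34 = 36.4000
Critical values: χ²_{0.975,28} = 15.308, χ²_{0.025,28} = 44.461
Rejection region: χ² < 15.308 or χ² > 44.461
Decision: fail to reject H₀

Answer: χ² = 36.4000, fail to reject H₀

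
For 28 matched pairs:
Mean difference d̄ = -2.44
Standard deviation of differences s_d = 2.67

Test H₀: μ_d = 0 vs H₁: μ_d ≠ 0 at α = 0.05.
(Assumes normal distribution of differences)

df = n - 1 = 27
SE = s_d/√n = 2.67/√28 = 0.5046
t = d̄/SE = -2.44/0.5046 = -4.8355
Critical value: t_{0.025,27} = ±2.052
p-value < 0.0001
Decision: reject H₀

Answer: t = -4.8355, reject H₀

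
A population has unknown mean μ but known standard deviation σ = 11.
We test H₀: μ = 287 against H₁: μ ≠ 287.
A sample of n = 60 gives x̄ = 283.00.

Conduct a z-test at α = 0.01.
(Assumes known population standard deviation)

Answer: z = -2.8167, reject H₀

Derivation:
Standard error: SE = σ/√n = 11/√60 = 1.4201
z-statistic: z = (x̄ - μ₀)/SE = (283.00 - 287)/1.4201 = -2.8167
Critical value: ±2.576
p-value = 0.0049
Decision: reject H₀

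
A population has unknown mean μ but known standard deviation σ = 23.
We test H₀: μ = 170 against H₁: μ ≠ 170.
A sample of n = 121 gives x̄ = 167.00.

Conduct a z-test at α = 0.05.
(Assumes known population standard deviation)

Standard error: SE = σ/√n = 23/√121 = 2.0909
z-statistic: z = (x̄ - μ₀)/SE = (167.00 - 170)/2.0909 = -1.4348
Critical value: ±1.960
p-value = 0.1513
Decision: fail to reject H₀

Answer: z = -1.4348, fail to reject H₀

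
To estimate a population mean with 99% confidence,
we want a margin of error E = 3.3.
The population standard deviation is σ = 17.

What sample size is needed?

Answer: n = 177

Derivation:
z_0.005 = 2.576
n = (z×σ/E)² = (2.576×17/3.3)²
n = 176.1009
Round up: n = 177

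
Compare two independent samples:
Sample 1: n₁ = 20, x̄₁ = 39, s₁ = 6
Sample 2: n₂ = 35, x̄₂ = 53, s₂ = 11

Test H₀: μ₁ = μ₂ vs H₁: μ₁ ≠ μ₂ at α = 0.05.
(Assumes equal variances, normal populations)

Answer: t = -5.2493, reject H₀

Derivation:
Pooled variance: s²_p = [19×6² + 34×11²]/(53) = 90.5283
s_p = 9.5146
SE = s_p×√(1/n₁ + 1/n₂) = 9.5146×√(1/20 + 1/35) = 2.6670
t = (x̄₁ - x̄₂)/SE = (39 - 53)/2.6670 = -5.2493
df = 53, t-critical = ±2.006
Decision: reject H₀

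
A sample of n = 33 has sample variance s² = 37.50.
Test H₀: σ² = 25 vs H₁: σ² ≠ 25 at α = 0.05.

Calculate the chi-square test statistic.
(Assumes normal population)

Answer: χ² = 48.0000, fail to reject H₀

Derivation:
df = n - 1 = 32
χ² = (n-1)s²/σ₀² = 32×37.50/25 = 48.0000
Critical values: χ²_{0.975,32} = 18.291, χ²_{0.025,32} = 49.480
Rejection region: χ² < 18.291 or χ² > 49.480
Decision: fail to reject H₀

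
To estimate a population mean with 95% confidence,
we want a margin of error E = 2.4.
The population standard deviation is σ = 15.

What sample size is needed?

z_0.025 = 1.960
n = (z×σ/E)² = (1.960×15/2.4)²
n = 150.0625
Round up: n = 151

Answer: n = 151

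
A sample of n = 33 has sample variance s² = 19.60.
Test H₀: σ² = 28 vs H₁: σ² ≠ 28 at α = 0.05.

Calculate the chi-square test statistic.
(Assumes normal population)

Answer: χ² = 22.4000, fail to reject H₀

Derivation:
df = n - 1 = 32
χ² = (n-1)s²/σ₀² = 32×19.60/28 = 22.4000
Critical values: χ²_{0.975,32} = 18.291, χ²_{0.025,32} = 49.480
Rejection region: χ² < 18.291 or χ² > 49.480
Decision: fail to reject H₀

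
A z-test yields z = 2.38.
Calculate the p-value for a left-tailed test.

For z = 2.38:
p = P(Z < 2.38) = Φ(2.38) = 0.9913

Answer: p-value ≈ 0.9913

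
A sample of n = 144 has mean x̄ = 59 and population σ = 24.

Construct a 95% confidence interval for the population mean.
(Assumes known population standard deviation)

Answer: (55.0800, 62.9200)

Derivation:
Confidence level: 95%, α = 0.05
z_0.025 = 1.960
SE = σ/√n = 24/√144 = 2.0000
Margin of error = 1.960 × 2.0000 = 3.9200
CI: x̄ ± margin = 59 ± 3.9200
CI: (55.0800, 62.9200)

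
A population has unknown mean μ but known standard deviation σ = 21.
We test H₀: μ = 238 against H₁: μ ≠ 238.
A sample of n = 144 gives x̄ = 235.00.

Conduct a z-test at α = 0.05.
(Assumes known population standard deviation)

Answer: z = -1.7143, fail to reject H₀

Derivation:
Standard error: SE = σ/√n = 21/√144 = 1.7500
z-statistic: z = (x̄ - μ₀)/SE = (235.00 - 238)/1.7500 = -1.7143
Critical value: ±1.960
p-value = 0.0865
Decision: fail to reject H₀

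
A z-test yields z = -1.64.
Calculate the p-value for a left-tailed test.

Answer: p-value ≈ 0.0505

Derivation:
For z = -1.64:
p = P(Z < -1.64) = Φ(-1.64) = 0.0505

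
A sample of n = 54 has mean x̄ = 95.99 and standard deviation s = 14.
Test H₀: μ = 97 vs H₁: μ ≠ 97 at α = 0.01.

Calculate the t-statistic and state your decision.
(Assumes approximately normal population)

Answer: t = -0.5301, fail to reject H₀

Derivation:
df = n - 1 = 53
SE = s/√n = 14/√54 = 1.9052
t = (x̄ - μ₀)/SE = (95.99 - 97)/1.9052 = -0.5301
Critical value: t_{0.005,53} = ±2.672
p-value ≈ 0.5983
Decision: fail to reject H₀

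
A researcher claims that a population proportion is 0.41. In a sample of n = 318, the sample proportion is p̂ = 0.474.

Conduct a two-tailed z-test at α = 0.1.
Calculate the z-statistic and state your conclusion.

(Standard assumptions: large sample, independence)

H₀: p = 0.41, H₁: p ≠ 0.41
Standard error: SE = √(p₀(1-p₀)/n) = √(0.41×0.59/318) = 0.027581
z-statistic: z = (p̂ - p₀)/SE = (0.474 - 0.41)/0.027581 = 2.3204
Critical value: z_0.05 = ±1.645
p-value = 0.0203
Decision: reject H₀ at α = 0.1

Answer: z = 2.3204, reject H₀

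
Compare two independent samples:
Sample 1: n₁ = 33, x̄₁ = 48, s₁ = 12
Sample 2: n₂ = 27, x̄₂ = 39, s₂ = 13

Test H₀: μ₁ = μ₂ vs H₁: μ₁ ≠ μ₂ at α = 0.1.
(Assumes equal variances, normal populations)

Answer: t = 2.7839, reject H₀

Derivation:
Pooled variance: s²_p = [32×12² + 26×13²]/(58) = 155.2069
s_p = 12.4582
SE = s_p×√(1/n₁ + 1/n₂) = 12.4582×√(1/33 + 1/27) = 3.2329
t = (x̄₁ - x̄₂)/SE = (48 - 39)/3.2329 = 2.7839
df = 58, t-critical = ±1.672
Decision: reject H₀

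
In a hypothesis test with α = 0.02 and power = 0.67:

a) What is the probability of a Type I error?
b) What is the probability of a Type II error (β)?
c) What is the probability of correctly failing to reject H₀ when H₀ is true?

a) Type I error probability = α = 0.02
b) Power = P(reject H₀ | H₁ true) = 1 - β = 0.67, so Type II error probability = β = 1 - Power = 0.33
c) P(fail to reject H₀ | H₀ true) = 1 - α = 0.98

Answer: a) 0.02, b) 0.33, c) 0.98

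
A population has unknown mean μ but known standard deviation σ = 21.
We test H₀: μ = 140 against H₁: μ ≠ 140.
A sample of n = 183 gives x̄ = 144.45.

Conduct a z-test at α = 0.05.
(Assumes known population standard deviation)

Standard error: SE = σ/√n = 21/√183 = 1.5524
z-statistic: z = (x̄ - μ₀)/SE = (144.45 - 140)/1.5524 = 2.8665
Critical value: ±1.960
p-value = 0.0042
Decision: reject H₀

Answer: z = 2.8665, reject H₀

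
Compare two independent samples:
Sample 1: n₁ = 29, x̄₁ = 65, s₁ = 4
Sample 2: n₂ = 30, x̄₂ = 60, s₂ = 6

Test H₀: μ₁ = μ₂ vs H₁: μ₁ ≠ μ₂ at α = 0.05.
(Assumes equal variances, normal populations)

Pooled variance: s²_p = [28×4² + 29×6²]/(57) = 26.1754
s_p = 5.1162
SE = s_p×√(1/n₁ + 1/n₂) = 5.1162×√(1/29 + 1/30) = 1.3323
t = (x̄₁ - x̄₂)/SE = (65 - 60)/1.3323 = 3.7529
df = 57, t-critical = ±2.002
Decision: reject H₀

Answer: t = 3.7529, reject H₀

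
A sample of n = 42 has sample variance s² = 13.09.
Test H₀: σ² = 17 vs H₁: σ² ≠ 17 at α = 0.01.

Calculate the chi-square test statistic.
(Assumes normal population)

Answer: χ² = 31.5700, fail to reject H₀

Derivation:
df = n - 1 = 41
χ² = (n-1)s²/σ₀² = 41×13.09/17 = 31.5700
Critical values: χ²_{0.995,41} = 21.421, χ²_{0.005,41} = 68.053
Rejection region: χ² < 21.421 or χ² > 68.053
Decision: fail to reject H₀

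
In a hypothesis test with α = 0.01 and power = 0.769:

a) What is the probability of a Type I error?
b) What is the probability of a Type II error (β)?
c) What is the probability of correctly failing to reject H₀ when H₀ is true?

a) Type I error probability = α = 0.01
b) Power = P(reject H₀ | H₁ true) = 1 - β = 0.769, so Type II error probability = β = 1 - Power = 0.231
c) P(fail to reject H₀ | H₀ true) = 1 - α = 0.99

Answer: a) 0.01, b) 0.231, c) 0.99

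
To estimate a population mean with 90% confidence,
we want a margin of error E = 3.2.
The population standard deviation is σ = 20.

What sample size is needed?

z_0.05 = 1.645
n = (z×σ/E)² = (1.645×20/3.2)²
n = 105.7041
Round up: n = 106

Answer: n = 106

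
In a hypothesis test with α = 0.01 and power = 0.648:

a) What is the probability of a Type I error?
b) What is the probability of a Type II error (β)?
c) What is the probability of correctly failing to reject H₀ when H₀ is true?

Answer: a) 0.01, b) 0.352, c) 0.99

Derivation:
a) Type I error probability = α = 0.01
b) Power = P(reject H₀ | H₁ true) = 1 - β = 0.648, so Type II error probability = β = 1 - Power = 0.352
c) P(fail to reject H₀ | H₀ true) = 1 - α = 0.99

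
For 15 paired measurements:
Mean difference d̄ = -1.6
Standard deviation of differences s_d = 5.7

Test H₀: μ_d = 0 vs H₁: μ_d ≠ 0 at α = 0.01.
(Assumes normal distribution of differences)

Answer: t = -1.0872, fail to reject H₀

Derivation:
df = n - 1 = 14
SE = s_d/√n = 5.7/√15 = 1.4717
t = d̄/SE = -1.6/1.4717 = -1.0872
Critical value: t_{0.005,14} = ±2.977
p-value ≈ 0.2953
Decision: fail to reject H₀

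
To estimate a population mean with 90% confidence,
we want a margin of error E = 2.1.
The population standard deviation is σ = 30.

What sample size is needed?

Answer: n = 553

Derivation:
z_0.05 = 1.645
n = (z×σ/E)² = (1.645×30/2.1)²
n = 552.2500
Round up: n = 553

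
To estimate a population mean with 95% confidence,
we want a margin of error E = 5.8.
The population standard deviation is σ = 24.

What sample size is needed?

Answer: n = 66

Derivation:
z_0.025 = 1.960
n = (z×σ/E)² = (1.960×24/5.8)²
n = 65.7777
Round up: n = 66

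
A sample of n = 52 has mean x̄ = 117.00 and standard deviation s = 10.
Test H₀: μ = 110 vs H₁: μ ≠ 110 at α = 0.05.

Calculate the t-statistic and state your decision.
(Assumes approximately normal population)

Answer: t = 5.0476, reject H₀

Derivation:
df = n - 1 = 51
SE = s/√n = 10/√52 = 1.3868
t = (x̄ - μ₀)/SE = (117.00 - 110)/1.3868 = 5.0476
Critical value: t_{0.025,51} = ±2.008
p-value < 0.0001
Decision: reject H₀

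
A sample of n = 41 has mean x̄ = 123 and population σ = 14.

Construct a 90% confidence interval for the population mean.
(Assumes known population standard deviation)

Confidence level: 90%, α = 0.1
z_0.05 = 1.645
SE = σ/√n = 14/√41 = 2.1864
Margin of error = 1.645 × 2.1864 = 3.5966
CI: x̄ ± margin = 123 ± 3.5966
CI: (119.4034, 126.5966)

Answer: (119.4034, 126.5966)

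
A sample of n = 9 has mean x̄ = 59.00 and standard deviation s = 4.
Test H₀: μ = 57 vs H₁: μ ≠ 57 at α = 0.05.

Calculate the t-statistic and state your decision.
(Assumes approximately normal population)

Answer: t = 1.5000, fail to reject H₀

Derivation:
df = n - 1 = 8
SE = s/√n = 4/√9 = 1.3333
t = (x̄ - μ₀)/SE = (59.00 - 57)/1.3333 = 1.5000
Critical value: t_{0.025,8} = ±2.306
p-value ≈ 0.1720
Decision: fail to reject H₀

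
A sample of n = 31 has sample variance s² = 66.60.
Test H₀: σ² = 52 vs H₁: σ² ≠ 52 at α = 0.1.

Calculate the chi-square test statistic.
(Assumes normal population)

Answer: χ² = 38.4231, fail to reject H₀

Derivation:
df = n - 1 = 30
χ² = (n-1)s²/σ₀² = 30×66.60/52 = 38.4231
Critical values: χ²_{0.95,30} = 18.493, χ²_{0.05,30} = 43.773
Rejection region: χ² < 18.493 or χ² > 43.773
Decision: fail to reject H₀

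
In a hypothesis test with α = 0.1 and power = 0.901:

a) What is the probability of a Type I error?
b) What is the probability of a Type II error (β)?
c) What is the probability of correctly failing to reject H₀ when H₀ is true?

a) Type I error probability = α = 0.1
b) Power = P(reject H₀ | H₁ true) = 1 - β = 0.901, so Type II error probability = β = 1 - Power = 0.099
c) P(fail to reject H₀ | H₀ true) = 1 - α = 0.9

Answer: a) 0.1, b) 0.099, c) 0.9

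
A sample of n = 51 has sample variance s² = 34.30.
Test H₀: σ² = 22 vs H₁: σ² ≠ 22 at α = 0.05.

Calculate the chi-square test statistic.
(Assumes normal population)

Answer: χ² = 77.9545, reject H₀

Derivation:
df = n - 1 = 50
χ² = (n-1)s²/σ₀² = 50×34.30/22 = 77.9545
Critical values: χ²_{0.975,50} = 32.357, χ²_{0.025,50} = 71.420
Rejection region: χ² < 32.357 or χ² > 71.420
Decision: reject H₀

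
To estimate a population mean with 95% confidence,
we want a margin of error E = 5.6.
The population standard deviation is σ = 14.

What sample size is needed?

z_0.025 = 1.960
n = (z×σ/E)² = (1.960×14/5.6)²
n = 24.0100
Round up: n = 25

Answer: n = 25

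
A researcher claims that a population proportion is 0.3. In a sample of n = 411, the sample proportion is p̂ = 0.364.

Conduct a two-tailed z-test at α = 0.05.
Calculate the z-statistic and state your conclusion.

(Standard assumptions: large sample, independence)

Answer: z = 2.8314, reject H₀

Derivation:
H₀: p = 0.3, H₁: p ≠ 0.3
Standard error: SE = √(p₀(1-p₀)/n) = √(0.3×0.7/411) = 0.022604
z-statistic: z = (p̂ - p₀)/SE = (0.364 - 0.3)/0.022604 = 2.8314
Critical value: z_0.025 = ±1.960
p-value = 0.0046
Decision: reject H₀ at α = 0.05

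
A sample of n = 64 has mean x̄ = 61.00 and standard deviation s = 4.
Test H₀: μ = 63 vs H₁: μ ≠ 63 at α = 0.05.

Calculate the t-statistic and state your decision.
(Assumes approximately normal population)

df = n - 1 = 63
SE = s/√n = 4/√64 = 0.5000
t = (x̄ - μ₀)/SE = (61.00 - 63)/0.5000 = -4.0000
Critical value: t_{0.025,63} = ±1.998
p-value ≈ 0.0002
Decision: reject H₀

Answer: t = -4.0000, reject H₀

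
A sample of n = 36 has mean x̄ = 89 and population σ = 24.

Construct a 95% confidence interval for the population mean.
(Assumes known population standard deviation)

Answer: (81.1600, 96.8400)

Derivation:
Confidence level: 95%, α = 0.05
z_0.025 = 1.960
SE = σ/√n = 24/√36 = 4.0000
Margin of error = 1.960 × 4.0000 = 7.8400
CI: x̄ ± margin = 89 ± 7.8400
CI: (81.1600, 96.8400)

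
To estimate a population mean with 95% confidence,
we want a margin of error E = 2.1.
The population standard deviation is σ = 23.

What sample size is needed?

z_0.025 = 1.960
n = (z×σ/E)² = (1.960×23/2.1)²
n = 460.8178
Round up: n = 461

Answer: n = 461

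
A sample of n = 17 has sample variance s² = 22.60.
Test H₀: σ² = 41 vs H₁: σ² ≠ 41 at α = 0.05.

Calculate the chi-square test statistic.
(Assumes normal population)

Answer: χ² = 8.8195, fail to reject H₀

Derivation:
df = n - 1 = 16
χ² = (n-1)s²/σ₀² = 16×22.60/41 = 8.8195
Critical values: χ²_{0.975,16} = 6.908, χ²_{0.025,16} = 28.845
Rejection region: χ² < 6.908 or χ² > 28.845
Decision: fail to reject H₀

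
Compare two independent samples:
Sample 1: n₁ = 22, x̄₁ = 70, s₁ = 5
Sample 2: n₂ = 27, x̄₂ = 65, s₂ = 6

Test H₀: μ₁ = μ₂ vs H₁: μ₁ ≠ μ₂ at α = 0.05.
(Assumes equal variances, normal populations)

Answer: t = 3.1225, reject H₀

Derivation:
Pooled variance: s²_p = [21×5² + 26×6²]/(47) = 31.0851
s_p = 5.5754
SE = s_p×√(1/n₁ + 1/n₂) = 5.5754×√(1/22 + 1/27) = 1.6013
t = (x̄₁ - x̄₂)/SE = (70 - 65)/1.6013 = 3.1225
df = 47, t-critical = ±2.012
Decision: reject H₀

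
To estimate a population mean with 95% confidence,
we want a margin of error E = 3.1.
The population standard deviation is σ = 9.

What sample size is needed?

Answer: n = 33

Derivation:
z_0.025 = 1.960
n = (z×σ/E)² = (1.960×9/3.1)²
n = 32.3798
Round up: n = 33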